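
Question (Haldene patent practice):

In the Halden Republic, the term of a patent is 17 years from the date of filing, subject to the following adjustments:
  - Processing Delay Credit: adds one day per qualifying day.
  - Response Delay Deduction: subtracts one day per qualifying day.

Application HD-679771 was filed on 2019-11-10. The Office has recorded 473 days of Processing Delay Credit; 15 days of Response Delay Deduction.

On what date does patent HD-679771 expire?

Base term: filing date + 17 years → 10 November 2036.
Processing Delay Credit: +473 days → 26 February 2038.
Response Delay Deduction: −15 days → 11 February 2038.

2038-02-11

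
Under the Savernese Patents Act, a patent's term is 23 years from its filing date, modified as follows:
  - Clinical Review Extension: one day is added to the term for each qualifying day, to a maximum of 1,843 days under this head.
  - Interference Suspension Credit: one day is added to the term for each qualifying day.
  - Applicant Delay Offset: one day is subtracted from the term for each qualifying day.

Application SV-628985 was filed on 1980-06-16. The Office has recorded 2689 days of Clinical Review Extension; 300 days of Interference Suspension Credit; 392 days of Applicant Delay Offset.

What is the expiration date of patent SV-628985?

Base term: filing date + 23 years → 16 June 2003.
Clinical Review Extension: 2689 days claimed exceeds the 1843-day cap, so +1843 days → 2 July 2008.
Interference Suspension Credit: +300 days → 28 April 2009.
Applicant Delay Offset: −392 days → 1 April 2008.

April 1, 2008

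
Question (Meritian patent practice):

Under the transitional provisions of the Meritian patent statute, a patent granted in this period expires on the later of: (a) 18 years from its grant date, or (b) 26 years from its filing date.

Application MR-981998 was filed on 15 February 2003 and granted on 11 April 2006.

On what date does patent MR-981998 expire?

February 15, 2029

(a) grant + 18 years → 11 April 2024.
(b) filing + 26 years → 15 February 2029.
Later of the two: 15 February 2029.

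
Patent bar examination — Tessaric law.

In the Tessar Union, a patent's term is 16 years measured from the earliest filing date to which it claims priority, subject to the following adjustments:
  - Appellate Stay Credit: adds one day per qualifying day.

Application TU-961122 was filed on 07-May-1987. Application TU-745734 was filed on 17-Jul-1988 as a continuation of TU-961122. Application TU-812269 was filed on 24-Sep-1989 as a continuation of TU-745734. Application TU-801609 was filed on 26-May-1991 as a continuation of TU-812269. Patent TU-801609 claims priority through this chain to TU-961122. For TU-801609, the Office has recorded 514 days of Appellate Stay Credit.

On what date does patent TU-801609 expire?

2004-10-02

Earliest priority filing: 7 May 1987.
Base term: 7 May 1987 + 16 years → 7 May 2003.
Appellate Stay Credit: +514 days → 2 October 2004.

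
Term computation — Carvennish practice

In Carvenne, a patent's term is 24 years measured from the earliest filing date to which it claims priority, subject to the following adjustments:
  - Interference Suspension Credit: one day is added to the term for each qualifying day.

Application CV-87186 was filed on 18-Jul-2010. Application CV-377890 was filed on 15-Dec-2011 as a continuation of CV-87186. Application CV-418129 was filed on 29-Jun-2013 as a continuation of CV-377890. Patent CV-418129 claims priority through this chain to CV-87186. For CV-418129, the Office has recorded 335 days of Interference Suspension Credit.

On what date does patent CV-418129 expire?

Earliest priority filing: 18 July 2010.
Base term: 18 July 2010 + 24 years → 18 July 2034.
Interference Suspension Credit: +335 days → 18 June 2035.

June 18, 2035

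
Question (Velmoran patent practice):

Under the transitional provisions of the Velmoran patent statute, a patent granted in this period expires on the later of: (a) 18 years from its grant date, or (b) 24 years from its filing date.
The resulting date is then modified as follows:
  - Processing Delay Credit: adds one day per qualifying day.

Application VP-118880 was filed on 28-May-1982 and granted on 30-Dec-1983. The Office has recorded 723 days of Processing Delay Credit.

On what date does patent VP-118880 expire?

(a) grant + 18 years → 30 December 2001.
(b) filing + 24 years → 28 May 2006.
Later of the two: 28 May 2006.
Processing Delay Credit: +723 days → 20 May 2008.

May 20, 2008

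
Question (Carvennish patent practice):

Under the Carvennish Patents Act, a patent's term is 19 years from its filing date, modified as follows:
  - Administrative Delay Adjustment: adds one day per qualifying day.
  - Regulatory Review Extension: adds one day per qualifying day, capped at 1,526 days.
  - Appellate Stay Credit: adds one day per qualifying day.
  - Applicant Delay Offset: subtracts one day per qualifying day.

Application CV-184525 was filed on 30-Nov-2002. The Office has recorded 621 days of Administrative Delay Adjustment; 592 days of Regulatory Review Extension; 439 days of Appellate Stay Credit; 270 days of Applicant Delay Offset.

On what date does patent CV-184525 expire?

Base term: filing date + 19 years → 30 November 2021.
Administrative Delay Adjustment: +621 days → 13 August 2023.
Regulatory Review Extension: 592 days (within the 1526-day cap) → +592 days → 27 March 2025.
Appellate Stay Credit: +439 days → 9 June 2026.
Applicant Delay Offset: −270 days → 12 September 2025.

2025-09-12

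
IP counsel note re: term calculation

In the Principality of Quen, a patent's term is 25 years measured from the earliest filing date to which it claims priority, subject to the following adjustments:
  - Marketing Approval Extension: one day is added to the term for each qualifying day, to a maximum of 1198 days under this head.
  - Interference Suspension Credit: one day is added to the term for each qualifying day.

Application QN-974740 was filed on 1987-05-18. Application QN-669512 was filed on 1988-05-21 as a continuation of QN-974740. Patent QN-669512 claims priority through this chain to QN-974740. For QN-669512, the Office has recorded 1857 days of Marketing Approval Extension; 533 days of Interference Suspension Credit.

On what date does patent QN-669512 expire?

Earliest priority filing: 18 May 1987.
Base term: 18 May 1987 + 25 years → 18 May 2012.
Marketing Approval Extension: 1857 days claimed exceeds the 1198-day cap, so +1198 days → 29 August 2015.
Interference Suspension Credit: +533 days → 12 February 2017.

February 12, 2017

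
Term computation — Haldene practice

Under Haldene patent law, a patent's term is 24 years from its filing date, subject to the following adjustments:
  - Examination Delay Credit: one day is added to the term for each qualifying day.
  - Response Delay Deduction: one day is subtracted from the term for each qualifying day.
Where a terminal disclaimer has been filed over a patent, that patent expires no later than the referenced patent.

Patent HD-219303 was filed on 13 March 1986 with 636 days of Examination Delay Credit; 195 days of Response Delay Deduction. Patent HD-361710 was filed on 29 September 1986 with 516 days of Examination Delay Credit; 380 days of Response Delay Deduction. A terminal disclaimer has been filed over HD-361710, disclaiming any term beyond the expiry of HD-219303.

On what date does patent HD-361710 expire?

2011-02-12

Natural term of HD-361710:
  Base: filing + 24 years → 29 September 2010.
  Examination Delay Credit: +516 days → 27 February 2012.
  Response Delay Deduction: −380 days → 12 February 2011.
Expiry of referenced patent HD-219303:
  Base: filing + 24 years → 13 March 2010.
  Examination Delay Credit: +636 days → 9 December 2011.
  Response Delay Deduction: −195 days → 28 May 2011.
Terminal disclaimer: HD-361710 expires on the earlier of 12 February 2011 and 28 May 2011.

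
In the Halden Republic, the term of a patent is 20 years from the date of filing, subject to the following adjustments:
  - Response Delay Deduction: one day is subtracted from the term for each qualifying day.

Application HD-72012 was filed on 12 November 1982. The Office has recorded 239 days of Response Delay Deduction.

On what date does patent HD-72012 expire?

Base term: filing date + 20 years → 12 November 2002.
Response Delay Deduction: −239 days → 18 March 2002.

2002-03-18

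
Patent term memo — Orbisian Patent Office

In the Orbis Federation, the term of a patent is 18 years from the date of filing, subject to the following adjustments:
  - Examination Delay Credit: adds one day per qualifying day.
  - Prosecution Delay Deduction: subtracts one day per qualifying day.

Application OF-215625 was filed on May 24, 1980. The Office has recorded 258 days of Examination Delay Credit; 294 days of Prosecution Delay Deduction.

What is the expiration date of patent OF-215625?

1998-04-18

Base term: filing date + 18 years → 24 May 1998.
Examination Delay Credit: +258 days → 6 February 1999.
Prosecution Delay Deduction: −294 days → 18 April 1998.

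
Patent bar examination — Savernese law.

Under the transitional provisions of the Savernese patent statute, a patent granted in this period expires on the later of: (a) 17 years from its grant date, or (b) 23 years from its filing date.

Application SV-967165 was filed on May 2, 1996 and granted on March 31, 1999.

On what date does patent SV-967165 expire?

(a) grant + 17 years → 31 March 2016.
(b) filing + 23 years → 2 May 2019.
Later of the two: 2 May 2019.

May 2, 2019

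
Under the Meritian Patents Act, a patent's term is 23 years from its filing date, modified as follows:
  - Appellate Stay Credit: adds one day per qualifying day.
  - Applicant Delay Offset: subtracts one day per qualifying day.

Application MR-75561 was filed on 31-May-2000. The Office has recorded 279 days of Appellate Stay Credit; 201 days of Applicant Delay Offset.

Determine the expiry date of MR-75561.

August 17, 2023

Base term: filing date + 23 years → 31 May 2023.
Appellate Stay Credit: +279 days → 5 March 2024.
Applicant Delay Offset: −201 days → 17 August 2023.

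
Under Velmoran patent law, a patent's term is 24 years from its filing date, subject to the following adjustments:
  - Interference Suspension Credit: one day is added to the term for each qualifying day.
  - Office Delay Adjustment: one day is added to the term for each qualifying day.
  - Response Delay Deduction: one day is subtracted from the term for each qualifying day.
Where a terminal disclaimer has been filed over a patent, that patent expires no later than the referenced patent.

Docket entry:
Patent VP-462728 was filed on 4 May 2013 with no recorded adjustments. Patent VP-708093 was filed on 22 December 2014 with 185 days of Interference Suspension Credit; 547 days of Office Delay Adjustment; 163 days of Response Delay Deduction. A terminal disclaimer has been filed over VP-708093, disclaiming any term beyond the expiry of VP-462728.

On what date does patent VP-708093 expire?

Natural term of VP-708093:
  Base: filing + 24 years → 22 December 2038.
  Interference Suspension Credit: +185 days → 25 June 2039.
  Office Delay Adjustment: +547 days → 23 December 2040.
  Response Delay Deduction: −163 days → 13 July 2040.
Expiry of referenced patent VP-462728:
  Base: filing + 24 years → 4 May 2037.
Terminal disclaimer: VP-708093 expires on the earlier of 13 July 2040 and 4 May 2037.

2037-05-04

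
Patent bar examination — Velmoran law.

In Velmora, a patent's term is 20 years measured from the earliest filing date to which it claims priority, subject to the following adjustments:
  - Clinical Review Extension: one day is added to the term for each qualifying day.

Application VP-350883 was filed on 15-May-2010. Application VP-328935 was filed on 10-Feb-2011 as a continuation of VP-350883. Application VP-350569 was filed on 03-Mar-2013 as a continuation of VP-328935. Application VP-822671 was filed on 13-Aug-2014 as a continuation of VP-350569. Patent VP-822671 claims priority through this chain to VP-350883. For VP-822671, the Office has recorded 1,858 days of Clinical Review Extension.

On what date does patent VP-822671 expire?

Earliest priority filing: 15 May 2010.
Base term: 15 May 2010 + 20 years → 15 May 2030.
Clinical Review Extension: +1858 days → 16 June 2035.

2035-06-16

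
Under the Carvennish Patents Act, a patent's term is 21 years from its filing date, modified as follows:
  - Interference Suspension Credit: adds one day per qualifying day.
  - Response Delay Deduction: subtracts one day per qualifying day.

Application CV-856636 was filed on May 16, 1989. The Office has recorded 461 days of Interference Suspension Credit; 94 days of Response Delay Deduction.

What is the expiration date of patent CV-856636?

Base term: filing date + 21 years → 16 May 2010.
Interference Suspension Credit: +461 days → 20 August 2011.
Response Delay Deduction: −94 days → 18 May 2011.

May 18, 2011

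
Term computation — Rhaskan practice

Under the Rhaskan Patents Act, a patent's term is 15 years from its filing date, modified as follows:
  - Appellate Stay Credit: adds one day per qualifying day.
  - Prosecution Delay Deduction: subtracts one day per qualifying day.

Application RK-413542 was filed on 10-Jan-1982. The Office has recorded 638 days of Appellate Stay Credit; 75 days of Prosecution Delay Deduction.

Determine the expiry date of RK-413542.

July 27, 1998

Base term: filing date + 15 years → 10 January 1997.
Appellate Stay Credit: +638 days → 10 October 1998.
Prosecution Delay Deduction: −75 days → 27 July 1998.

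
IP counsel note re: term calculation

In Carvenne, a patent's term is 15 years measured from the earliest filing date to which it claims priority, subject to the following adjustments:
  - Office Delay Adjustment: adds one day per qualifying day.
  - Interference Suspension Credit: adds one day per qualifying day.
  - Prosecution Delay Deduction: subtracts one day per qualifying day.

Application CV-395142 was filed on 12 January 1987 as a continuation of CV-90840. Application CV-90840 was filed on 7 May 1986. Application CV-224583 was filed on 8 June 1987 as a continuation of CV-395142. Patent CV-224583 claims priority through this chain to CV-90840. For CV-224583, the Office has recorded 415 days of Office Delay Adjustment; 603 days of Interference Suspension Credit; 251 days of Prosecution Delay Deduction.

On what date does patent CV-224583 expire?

Earliest priority filing: 7 May 1986.
Base term: 7 May 1986 + 15 years → 7 May 2001.
Office Delay Adjustment: +415 days → 26 June 2002.
Interference Suspension Credit: +603 days → 19 February 2004.
Prosecution Delay Deduction: −251 days → 13 June 2003.

June 13, 2003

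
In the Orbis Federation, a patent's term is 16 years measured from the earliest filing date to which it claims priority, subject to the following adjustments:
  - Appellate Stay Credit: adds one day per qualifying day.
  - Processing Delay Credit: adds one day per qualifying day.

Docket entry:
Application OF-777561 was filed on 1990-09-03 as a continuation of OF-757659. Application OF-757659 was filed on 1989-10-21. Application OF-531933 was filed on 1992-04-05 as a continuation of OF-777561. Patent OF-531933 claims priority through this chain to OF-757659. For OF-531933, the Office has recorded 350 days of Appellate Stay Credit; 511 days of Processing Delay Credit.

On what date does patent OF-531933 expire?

Earliest priority filing: 21 October 1989.
Base term: 21 October 1989 + 16 years → 21 October 2005.
Appellate Stay Credit: +350 days → 6 October 2006.
Processing Delay Credit: +511 days → 29 February 2008.

2008-02-29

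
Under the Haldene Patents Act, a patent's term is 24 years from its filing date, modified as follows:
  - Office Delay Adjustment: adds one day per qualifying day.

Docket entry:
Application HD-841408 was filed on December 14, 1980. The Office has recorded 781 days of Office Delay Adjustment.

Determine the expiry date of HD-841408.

Base term: filing date + 24 years → 14 December 2004.
Office Delay Adjustment: +781 days → 3 February 2007.

2007-02-03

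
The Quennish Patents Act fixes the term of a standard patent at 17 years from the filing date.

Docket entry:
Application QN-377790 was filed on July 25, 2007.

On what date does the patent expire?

July 25, 2024

Filing date + 17 years → 25 July 2024.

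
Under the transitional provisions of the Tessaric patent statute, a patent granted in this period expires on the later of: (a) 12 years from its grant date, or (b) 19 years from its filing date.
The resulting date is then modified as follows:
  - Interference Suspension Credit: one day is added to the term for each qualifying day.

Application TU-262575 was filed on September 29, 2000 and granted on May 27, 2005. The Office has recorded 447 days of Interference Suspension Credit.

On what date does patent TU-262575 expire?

(a) grant + 12 years → 27 May 2017.
(b) filing + 19 years → 29 September 2019.
Later of the two: 29 September 2019.
Interference Suspension Credit: +447 days → 19 December 2020.

2020-12-19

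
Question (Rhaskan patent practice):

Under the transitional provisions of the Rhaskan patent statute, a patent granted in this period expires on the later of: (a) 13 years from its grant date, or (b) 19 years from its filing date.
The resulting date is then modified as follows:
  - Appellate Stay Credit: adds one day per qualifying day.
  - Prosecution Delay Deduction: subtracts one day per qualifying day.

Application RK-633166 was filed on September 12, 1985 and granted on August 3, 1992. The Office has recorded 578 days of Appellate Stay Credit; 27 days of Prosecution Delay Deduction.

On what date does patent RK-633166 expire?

February 5, 2007

(a) grant + 13 years → 3 August 2005.
(b) filing + 19 years → 12 September 2004.
Later of the two: 3 August 2005.
Appellate Stay Credit: +578 days → 4 March 2007.
Prosecution Delay Deduction: −27 days → 5 February 2007.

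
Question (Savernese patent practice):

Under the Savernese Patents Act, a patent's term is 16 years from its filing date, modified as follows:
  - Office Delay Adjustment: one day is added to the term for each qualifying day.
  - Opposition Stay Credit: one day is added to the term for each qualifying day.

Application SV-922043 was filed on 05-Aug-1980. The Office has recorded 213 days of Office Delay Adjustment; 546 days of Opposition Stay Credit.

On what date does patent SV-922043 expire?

September 3, 1998

Base term: filing date + 16 years → 5 August 1996.
Office Delay Adjustment: +213 days → 6 March 1997.
Opposition Stay Credit: +546 days → 3 September 1998.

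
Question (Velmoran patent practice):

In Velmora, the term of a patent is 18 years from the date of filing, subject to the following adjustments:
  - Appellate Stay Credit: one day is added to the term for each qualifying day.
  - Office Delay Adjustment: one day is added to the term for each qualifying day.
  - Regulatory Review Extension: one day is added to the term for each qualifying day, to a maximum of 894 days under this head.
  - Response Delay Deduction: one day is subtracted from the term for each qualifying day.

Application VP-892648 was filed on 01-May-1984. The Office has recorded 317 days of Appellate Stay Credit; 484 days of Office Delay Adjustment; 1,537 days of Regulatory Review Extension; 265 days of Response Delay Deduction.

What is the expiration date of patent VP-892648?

Base term: filing date + 18 years → 1 May 2002.
Appellate Stay Credit: +317 days → 14 March 2003.
Office Delay Adjustment: +484 days → 10 July 2004.
Regulatory Review Extension: 1537 days claimed exceeds the 894-day cap, so +894 days → 21 December 2006.
Response Delay Deduction: −265 days → 31 March 2006.

2006-03-31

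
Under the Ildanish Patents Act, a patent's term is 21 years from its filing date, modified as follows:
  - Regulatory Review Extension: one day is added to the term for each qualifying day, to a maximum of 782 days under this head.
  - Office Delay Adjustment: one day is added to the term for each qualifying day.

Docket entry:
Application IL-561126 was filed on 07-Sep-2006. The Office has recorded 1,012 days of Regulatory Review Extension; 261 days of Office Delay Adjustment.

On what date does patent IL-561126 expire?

July 16, 2030

Base term: filing date + 21 years → 7 September 2027.
Regulatory Review Extension: 1012 days claimed exceeds the 782-day cap, so +782 days → 28 October 2029.
Office Delay Adjustment: +261 days → 16 July 2030.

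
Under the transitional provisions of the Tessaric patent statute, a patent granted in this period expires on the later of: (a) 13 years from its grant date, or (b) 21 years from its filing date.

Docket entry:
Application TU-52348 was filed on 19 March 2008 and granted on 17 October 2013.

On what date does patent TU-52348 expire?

(a) grant + 13 years → 17 October 2026.
(b) filing + 21 years → 19 March 2029.
Later of the two: 19 March 2029.

2029-03-19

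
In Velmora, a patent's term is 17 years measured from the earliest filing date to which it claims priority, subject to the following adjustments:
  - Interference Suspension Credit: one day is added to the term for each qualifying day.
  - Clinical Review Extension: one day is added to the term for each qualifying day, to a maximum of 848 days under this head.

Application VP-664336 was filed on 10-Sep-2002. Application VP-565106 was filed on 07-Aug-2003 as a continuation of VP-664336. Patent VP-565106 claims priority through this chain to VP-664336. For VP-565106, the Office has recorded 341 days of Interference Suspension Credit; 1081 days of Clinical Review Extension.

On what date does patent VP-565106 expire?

2022-12-12

Earliest priority filing: 10 September 2002.
Base term: 10 September 2002 + 17 years → 10 September 2019.
Interference Suspension Credit: +341 days → 16 August 2020.
Clinical Review Extension: 1081 days claimed exceeds the 848-day cap, so +848 days → 12 December 2022.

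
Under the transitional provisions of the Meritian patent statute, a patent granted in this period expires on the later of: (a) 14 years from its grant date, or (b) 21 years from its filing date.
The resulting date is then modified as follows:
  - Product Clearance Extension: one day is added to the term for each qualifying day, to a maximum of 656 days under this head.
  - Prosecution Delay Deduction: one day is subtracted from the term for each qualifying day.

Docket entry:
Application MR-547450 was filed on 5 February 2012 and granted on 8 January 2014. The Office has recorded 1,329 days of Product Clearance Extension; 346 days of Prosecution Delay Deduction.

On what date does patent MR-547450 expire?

December 12, 2033

(a) grant + 14 years → 8 January 2028.
(b) filing + 21 years → 5 February 2033.
Later of the two: 5 February 2033.
Product Clearance Extension: 1329 days claimed exceeds the 656-day cap, so +656 days → 23 November 2034.
Prosecution Delay Deduction: −346 days → 12 December 2033.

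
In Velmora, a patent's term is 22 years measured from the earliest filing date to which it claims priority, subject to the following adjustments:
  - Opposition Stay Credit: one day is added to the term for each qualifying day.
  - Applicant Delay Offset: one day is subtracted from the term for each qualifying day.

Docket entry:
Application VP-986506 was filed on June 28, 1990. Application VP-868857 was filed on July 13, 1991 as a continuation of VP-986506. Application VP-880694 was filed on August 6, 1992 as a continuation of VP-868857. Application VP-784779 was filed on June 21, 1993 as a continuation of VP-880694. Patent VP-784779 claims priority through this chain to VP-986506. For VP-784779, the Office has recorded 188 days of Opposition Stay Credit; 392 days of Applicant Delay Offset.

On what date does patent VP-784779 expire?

2011-12-07

Earliest priority filing: 28 June 1990.
Base term: 28 June 1990 + 22 years → 28 June 2012.
Opposition Stay Credit: +188 days → 2 January 2013.
Applicant Delay Offset: −392 days → 7 December 2011.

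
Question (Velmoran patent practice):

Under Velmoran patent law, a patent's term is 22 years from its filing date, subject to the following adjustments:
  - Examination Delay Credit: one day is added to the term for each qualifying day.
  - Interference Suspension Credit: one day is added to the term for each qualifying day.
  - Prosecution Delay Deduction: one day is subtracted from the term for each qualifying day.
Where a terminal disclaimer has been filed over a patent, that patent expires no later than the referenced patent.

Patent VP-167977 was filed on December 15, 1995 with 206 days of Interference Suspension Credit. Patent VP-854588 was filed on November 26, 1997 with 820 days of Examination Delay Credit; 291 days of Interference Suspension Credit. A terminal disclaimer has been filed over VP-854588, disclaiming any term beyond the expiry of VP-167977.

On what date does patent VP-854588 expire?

July 9, 2018

Natural term of VP-854588:
  Base: filing + 22 years → 26 November 2019.
  Examination Delay Credit: +820 days → 23 February 2022.
  Interference Suspension Credit: +291 days → 11 December 2022.
Expiry of referenced patent VP-167977:
  Base: filing + 22 years → 15 December 2017.
  Interference Suspension Credit: +206 days → 9 July 2018.
Terminal disclaimer: VP-854588 expires on the earlier of 11 December 2022 and 9 July 2018.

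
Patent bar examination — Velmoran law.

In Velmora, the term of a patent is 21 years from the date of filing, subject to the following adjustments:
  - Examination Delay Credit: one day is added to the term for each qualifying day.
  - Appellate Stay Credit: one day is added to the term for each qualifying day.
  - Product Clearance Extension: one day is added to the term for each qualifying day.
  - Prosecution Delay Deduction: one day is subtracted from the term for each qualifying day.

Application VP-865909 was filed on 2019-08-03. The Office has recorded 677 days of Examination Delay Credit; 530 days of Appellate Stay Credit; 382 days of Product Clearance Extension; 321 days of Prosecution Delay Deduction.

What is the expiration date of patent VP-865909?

January 23, 2044

Base term: filing date + 21 years → 3 August 2040.
Examination Delay Credit: +677 days → 11 June 2042.
Appellate Stay Credit: +530 days → 23 November 2043.
Product Clearance Extension: +382 days → 9 December 2044.
Prosecution Delay Deduction: −321 days → 23 January 2044.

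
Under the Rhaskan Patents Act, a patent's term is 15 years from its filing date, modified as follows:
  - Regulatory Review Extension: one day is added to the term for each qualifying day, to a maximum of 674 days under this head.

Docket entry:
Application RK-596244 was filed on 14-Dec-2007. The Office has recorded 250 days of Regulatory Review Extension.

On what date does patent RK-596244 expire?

Base term: filing date + 15 years → 14 December 2022.
Regulatory Review Extension: 250 days (within the 674-day cap) → +250 days → 21 August 2023.

August 21, 2023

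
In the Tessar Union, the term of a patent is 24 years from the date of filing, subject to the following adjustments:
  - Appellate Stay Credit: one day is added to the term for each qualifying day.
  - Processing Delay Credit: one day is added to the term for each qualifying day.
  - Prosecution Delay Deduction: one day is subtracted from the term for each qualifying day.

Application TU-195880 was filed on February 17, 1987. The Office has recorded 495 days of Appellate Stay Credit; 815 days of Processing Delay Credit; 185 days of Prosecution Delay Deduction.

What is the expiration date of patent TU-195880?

Base term: filing date + 24 years → 17 February 2011.
Appellate Stay Credit: +495 days → 26 June 2012.
Processing Delay Credit: +815 days → 19 September 2014.
Prosecution Delay Deduction: −185 days → 18 March 2014.

March 18, 2014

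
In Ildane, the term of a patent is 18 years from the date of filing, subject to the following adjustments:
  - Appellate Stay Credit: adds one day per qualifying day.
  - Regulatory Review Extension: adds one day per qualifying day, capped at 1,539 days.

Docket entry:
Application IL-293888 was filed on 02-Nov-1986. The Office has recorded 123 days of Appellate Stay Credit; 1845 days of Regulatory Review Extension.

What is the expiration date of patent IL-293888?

Base term: filing date + 18 years → 2 November 2004.
Appellate Stay Credit: +123 days → 5 March 2005.
Regulatory Review Extension: 1845 days claimed exceeds the 1539-day cap, so +1539 days → 22 May 2009.

2009-05-22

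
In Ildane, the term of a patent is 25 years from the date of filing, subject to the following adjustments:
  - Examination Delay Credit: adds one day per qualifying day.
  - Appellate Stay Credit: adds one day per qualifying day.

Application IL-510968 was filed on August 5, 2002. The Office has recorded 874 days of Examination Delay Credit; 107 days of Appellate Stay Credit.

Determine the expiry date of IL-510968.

April 12, 2030

Base term: filing date + 25 years → 5 August 2027.
Examination Delay Credit: +874 days → 26 December 2029.
Appellate Stay Credit: +107 days → 12 April 2030.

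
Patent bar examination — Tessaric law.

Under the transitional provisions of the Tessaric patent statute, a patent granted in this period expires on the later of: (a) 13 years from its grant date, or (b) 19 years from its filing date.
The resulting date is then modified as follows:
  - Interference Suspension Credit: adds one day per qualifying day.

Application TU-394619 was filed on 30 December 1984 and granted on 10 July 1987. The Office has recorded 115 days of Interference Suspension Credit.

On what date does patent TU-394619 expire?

(a) grant + 13 years → 10 July 2000.
(b) filing + 19 years → 30 December 2003.
Later of the two: 30 December 2003.
Interference Suspension Credit: +115 days → 23 April 2004.

April 23, 2004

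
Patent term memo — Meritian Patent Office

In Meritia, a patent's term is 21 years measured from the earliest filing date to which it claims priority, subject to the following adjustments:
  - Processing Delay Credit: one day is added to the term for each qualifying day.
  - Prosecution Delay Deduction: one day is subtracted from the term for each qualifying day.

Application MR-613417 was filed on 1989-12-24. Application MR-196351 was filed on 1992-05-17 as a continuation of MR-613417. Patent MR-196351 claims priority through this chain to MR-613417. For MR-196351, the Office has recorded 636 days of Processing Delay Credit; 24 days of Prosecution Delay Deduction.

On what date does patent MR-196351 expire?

August 27, 2012

Earliest priority filing: 24 December 1989.
Base term: 24 December 1989 + 21 years → 24 December 2010.
Processing Delay Credit: +636 days → 20 September 2012.
Prosecution Delay Deduction: −24 days → 27 August 2012.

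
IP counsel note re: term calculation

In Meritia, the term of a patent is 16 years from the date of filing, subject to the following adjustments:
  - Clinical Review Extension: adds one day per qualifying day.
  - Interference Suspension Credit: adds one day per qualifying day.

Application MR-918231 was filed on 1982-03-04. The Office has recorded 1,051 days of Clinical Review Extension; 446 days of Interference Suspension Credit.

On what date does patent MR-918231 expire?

April 9, 2002

Base term: filing date + 16 years → 4 March 1998.
Clinical Review Extension: +1051 days → 18 January 2001.
Interference Suspension Credit: +446 days → 9 April 2002.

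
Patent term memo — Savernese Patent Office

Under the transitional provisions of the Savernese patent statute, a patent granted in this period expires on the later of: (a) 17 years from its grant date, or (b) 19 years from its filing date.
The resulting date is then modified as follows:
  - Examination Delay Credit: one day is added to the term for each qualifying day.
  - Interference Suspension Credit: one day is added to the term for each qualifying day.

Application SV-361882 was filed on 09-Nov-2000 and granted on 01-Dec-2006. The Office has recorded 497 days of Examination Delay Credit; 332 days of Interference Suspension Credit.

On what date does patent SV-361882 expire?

March 9, 2026

(a) grant + 17 years → 1 December 2023.
(b) filing + 19 years → 9 November 2019.
Later of the two: 1 December 2023.
Examination Delay Credit: +497 days → 11 April 2025.
Interference Suspension Credit: +332 days → 9 March 2026.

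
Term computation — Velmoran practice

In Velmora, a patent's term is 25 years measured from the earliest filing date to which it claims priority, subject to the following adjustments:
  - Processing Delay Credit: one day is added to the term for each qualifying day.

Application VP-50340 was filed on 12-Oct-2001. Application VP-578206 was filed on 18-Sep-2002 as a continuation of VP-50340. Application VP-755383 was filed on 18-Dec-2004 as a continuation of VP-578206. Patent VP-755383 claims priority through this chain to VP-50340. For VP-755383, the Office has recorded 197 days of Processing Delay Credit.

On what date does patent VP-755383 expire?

Earliest priority filing: 12 October 2001.
Base term: 12 October 2001 + 25 years → 12 October 2026.
Processing Delay Credit: +197 days → 27 April 2027.

2027-04-27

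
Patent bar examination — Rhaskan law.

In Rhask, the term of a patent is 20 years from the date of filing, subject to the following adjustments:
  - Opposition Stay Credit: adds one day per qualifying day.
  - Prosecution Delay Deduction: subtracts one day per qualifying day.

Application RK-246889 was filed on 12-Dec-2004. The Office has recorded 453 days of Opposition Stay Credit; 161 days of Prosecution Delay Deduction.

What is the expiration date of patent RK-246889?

Base term: filing date + 20 years → 12 December 2024.
Opposition Stay Credit: +453 days → 10 March 2026.
Prosecution Delay Deduction: −161 days → 30 September 2025.

September 30, 2025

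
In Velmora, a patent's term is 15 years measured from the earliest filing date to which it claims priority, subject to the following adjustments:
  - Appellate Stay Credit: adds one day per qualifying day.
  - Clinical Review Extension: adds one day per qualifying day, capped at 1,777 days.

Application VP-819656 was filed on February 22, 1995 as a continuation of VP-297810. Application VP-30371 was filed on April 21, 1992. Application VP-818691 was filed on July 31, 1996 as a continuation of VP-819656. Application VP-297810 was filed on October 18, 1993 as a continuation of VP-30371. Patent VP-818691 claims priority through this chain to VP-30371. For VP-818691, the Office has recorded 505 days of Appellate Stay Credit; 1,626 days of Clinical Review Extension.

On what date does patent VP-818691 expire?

Earliest priority filing: 21 April 1992.
Base term: 21 April 1992 + 15 years → 21 April 2007.
Appellate Stay Credit: +505 days → 7 September 2008.
Clinical Review Extension: 1626 days (within the 1777-day cap) → +1626 days → 19 February 2013.

2013-02-19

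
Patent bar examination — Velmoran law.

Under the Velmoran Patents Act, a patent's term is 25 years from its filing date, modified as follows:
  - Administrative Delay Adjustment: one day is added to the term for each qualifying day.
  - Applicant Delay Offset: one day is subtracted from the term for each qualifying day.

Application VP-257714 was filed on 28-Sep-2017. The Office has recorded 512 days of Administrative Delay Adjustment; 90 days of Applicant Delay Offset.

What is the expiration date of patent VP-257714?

November 24, 2043

Base term: filing date + 25 years → 28 September 2042.
Administrative Delay Adjustment: +512 days → 22 February 2044.
Applicant Delay Offset: −90 days → 24 November 2043.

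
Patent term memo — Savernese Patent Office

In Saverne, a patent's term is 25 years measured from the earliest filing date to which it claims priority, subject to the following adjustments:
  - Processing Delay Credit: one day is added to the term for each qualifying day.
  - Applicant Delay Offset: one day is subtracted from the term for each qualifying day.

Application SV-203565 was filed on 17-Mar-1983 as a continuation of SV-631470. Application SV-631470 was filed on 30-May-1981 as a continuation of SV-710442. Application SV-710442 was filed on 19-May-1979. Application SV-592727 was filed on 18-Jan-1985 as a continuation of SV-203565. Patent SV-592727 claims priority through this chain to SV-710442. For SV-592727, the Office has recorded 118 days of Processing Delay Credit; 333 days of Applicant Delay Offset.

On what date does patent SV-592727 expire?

Earliest priority filing: 19 May 1979.
Base term: 19 May 1979 + 25 years → 19 May 2004.
Processing Delay Credit: +118 days → 14 September 2004.
Applicant Delay Offset: −333 days → 17 October 2003.

October 17, 2003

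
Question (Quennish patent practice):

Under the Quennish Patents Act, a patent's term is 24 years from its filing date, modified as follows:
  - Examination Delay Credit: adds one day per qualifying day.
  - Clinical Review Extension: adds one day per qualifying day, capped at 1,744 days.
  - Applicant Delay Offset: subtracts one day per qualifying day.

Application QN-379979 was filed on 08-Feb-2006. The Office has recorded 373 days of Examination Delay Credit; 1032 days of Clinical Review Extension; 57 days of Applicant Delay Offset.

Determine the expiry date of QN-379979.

Base term: filing date + 24 years → 8 February 2030.
Examination Delay Credit: +373 days → 16 February 2031.
Clinical Review Extension: 1032 days (within the 1744-day cap) → +1032 days → 14 December 2033.
Applicant Delay Offset: −57 days → 18 October 2033.

2033-10-18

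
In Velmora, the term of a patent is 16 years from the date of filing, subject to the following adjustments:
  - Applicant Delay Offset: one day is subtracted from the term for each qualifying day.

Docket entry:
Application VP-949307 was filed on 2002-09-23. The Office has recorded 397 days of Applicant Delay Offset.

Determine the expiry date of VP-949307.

Base term: filing date + 16 years → 23 September 2018.
Applicant Delay Offset: −397 days → 22 August 2017.

2017-08-22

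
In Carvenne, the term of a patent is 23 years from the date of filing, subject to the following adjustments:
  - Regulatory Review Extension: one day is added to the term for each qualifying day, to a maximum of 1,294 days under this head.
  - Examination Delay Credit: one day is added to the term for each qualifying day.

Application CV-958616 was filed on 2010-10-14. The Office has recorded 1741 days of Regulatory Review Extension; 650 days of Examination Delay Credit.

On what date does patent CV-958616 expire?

February 9, 2039

Base term: filing date + 23 years → 14 October 2033.
Regulatory Review Extension: 1741 days claimed exceeds the 1294-day cap, so +1294 days → 30 April 2037.
Examination Delay Credit: +650 days → 9 February 2039.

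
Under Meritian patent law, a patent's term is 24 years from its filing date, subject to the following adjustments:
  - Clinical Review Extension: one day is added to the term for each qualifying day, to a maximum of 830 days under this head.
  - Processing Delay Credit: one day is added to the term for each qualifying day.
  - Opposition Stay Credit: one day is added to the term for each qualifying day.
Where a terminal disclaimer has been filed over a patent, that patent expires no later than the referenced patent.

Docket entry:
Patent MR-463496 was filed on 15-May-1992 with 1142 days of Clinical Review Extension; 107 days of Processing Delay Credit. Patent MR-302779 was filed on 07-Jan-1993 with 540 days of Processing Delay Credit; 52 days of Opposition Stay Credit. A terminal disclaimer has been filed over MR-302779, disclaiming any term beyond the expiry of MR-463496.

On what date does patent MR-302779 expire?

August 22, 2018

Natural term of MR-302779:
  Base: filing + 24 years → 7 January 2017.
  Processing Delay Credit: +540 days → 1 July 2018.
  Opposition Stay Credit: +52 days → 22 August 2018.
Expiry of referenced patent MR-463496:
  Base: filing + 24 years → 15 May 2016.
  Clinical Review Extension: 1142 days claimed exceeds the 830-day cap, so +830 days → 23 August 2018.
  Processing Delay Credit: +107 days → 8 December 2018.
Terminal disclaimer: MR-302779 expires on the earlier of 22 August 2018 and 8 December 2018.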